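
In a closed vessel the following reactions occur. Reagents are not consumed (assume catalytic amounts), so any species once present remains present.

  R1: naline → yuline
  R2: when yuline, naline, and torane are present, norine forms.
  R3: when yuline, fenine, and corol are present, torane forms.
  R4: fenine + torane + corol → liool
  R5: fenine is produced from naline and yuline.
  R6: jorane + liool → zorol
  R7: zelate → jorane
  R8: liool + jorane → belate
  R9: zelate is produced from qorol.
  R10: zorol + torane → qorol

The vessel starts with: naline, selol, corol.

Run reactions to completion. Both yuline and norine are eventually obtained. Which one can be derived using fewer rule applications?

yuline

yuline: naline present → yuline forms (R1). [1 rule application]
norine: naline present → yuline forms (R1). naline and yuline present → fenine forms (R5). yuline, fenine, and corol present → torane forms (R3). yuline, naline, and torane present → norine forms (R2). [4 rule applications]
yuline needs fewer.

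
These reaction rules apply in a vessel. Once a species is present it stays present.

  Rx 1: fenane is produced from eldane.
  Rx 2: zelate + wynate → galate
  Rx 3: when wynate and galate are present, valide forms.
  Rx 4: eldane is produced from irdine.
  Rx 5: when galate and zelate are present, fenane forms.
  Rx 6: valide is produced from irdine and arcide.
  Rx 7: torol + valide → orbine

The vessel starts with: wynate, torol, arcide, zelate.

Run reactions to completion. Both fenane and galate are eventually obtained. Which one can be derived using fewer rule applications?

galate: zelate and wynate present → galate forms (Rx 2). [1 rule application]
fenane: zelate and wynate present → galate forms (Rx 2). galate and zelate present → fenane forms (Rx 5). [2 rule applications]
galate needs fewer.

galate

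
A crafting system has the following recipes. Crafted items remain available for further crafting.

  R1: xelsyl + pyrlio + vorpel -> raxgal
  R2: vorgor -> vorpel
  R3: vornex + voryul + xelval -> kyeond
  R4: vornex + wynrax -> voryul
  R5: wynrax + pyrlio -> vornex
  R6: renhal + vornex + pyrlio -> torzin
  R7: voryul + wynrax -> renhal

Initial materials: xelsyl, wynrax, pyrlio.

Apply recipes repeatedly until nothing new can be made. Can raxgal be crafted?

raxgal would need xelsyl, pyrlio, and vorpel (R1), but vorpel is never obtained.

No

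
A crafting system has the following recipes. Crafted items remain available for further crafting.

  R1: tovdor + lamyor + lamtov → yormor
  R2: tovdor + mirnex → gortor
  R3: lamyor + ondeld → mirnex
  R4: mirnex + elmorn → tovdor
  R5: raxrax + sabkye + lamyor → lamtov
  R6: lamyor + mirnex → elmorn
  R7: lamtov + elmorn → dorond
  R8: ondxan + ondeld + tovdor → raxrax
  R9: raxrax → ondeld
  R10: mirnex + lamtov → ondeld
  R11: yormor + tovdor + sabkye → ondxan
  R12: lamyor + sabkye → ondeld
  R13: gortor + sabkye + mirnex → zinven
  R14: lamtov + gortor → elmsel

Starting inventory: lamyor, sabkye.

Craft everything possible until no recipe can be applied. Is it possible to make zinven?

lamyor + sabkye → ondeld (R12).
lamyor + ondeld → mirnex (R3).
lamyor + mirnex → elmorn (R6).
mirnex + elmorn → tovdor (R4).
Using R2, tovdor and mirnex make gortor.
gortor + sabkye + mirnex → zinven (R13).

Yes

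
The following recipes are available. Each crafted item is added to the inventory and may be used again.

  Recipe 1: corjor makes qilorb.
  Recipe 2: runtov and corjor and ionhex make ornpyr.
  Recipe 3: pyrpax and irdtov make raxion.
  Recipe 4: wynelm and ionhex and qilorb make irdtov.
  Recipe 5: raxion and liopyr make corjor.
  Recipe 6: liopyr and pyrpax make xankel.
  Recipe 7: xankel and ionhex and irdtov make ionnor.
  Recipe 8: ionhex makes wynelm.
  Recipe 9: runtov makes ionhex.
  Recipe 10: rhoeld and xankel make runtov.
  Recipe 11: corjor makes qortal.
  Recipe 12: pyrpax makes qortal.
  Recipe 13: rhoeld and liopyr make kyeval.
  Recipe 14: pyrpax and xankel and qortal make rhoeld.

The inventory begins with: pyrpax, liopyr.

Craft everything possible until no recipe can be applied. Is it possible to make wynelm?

Yes

liopyr and pyrpax → xankel (Recipe 6).
pyrpax → qortal (Recipe 12).
Using Recipe 14, pyrpax, xankel, and qortal make rhoeld.
rhoeld and xankel → runtov (Recipe 10).
runtov → ionhex (Recipe 9).
ionhex → wynelm (Recipe 8).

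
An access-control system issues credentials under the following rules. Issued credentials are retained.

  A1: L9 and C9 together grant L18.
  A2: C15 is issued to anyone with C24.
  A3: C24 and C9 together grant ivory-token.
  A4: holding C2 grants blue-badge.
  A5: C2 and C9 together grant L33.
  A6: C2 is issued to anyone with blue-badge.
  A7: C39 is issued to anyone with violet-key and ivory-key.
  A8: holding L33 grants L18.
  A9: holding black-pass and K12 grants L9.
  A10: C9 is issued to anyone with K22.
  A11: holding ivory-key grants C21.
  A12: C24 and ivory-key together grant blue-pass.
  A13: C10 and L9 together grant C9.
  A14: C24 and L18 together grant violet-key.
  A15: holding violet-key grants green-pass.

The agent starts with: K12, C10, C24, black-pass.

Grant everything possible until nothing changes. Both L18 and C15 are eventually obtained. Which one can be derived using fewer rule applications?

C15: Holding C24 grants C15 (A2). [1 rule application]
L18: Holding black-pass and K12 grants L9 (A9). Holding C10 and L9 grants C9 (A13). Holding L9 and C9 grants L18 (A1). [3 rule applications]
C15 needs fewer.

C15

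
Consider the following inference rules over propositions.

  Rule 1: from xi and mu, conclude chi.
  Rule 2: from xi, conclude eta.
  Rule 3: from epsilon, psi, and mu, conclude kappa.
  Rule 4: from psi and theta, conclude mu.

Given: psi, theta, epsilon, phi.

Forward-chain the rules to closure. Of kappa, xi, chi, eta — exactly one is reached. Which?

kappa

From psi and theta, Rule 4 gives mu.
epsilon, psi, and mu hold, so kappa follows (Rule 3).
chi would need xi and mu (Rule 1), but xi is never established. eta would need xi (Rule 2), but xi is never established. No rule produces xi, and it is not given.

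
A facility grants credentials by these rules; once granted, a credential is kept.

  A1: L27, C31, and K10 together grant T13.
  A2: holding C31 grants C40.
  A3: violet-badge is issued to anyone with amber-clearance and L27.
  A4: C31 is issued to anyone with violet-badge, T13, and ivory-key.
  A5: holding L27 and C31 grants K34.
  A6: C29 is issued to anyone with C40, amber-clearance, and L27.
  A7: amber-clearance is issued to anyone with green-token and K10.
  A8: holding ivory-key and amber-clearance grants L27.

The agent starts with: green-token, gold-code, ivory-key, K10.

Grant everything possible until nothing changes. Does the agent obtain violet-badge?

Holding green-token and K10 grants amber-clearance (A7).
Holding ivory-key and amber-clearance grants L27 (A8).
Holding amber-clearance and L27 grants violet-badge (A3).

Yes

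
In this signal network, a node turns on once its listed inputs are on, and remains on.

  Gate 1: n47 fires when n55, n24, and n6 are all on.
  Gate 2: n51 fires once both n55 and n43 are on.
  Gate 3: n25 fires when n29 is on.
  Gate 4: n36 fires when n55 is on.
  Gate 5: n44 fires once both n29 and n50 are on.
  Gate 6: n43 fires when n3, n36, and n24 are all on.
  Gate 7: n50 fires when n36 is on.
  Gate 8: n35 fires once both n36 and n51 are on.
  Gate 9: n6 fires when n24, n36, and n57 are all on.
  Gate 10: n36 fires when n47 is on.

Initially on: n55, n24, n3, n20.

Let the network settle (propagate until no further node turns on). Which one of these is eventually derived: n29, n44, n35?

Gate 4: n55 on → n36 on.
n3, n36, and n24 are on, so n43 fires (Gate 6).
Gate 2: n55 and n43 on → n51 on.
Gate 8: n36 and n51 on → n35 on.
n44 would need n29 and n50 (Gate 5), but n29 never turns on. No rule produces n29, and it is not given.

n35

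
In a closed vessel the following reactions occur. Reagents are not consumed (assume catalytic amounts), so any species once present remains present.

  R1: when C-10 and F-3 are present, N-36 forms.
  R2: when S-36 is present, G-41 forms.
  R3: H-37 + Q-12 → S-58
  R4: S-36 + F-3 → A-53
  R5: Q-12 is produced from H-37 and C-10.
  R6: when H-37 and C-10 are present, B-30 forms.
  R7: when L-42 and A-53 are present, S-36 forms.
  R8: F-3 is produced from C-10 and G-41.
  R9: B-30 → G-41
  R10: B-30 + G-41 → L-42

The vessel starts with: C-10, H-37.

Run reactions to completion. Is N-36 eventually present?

Yes

H-37 and C-10 present → B-30 forms (R6).
B-30 present → G-41 forms (R9).
C-10 and G-41 present → F-3 forms (R8).
C-10 and F-3 present → N-36 forms (R1).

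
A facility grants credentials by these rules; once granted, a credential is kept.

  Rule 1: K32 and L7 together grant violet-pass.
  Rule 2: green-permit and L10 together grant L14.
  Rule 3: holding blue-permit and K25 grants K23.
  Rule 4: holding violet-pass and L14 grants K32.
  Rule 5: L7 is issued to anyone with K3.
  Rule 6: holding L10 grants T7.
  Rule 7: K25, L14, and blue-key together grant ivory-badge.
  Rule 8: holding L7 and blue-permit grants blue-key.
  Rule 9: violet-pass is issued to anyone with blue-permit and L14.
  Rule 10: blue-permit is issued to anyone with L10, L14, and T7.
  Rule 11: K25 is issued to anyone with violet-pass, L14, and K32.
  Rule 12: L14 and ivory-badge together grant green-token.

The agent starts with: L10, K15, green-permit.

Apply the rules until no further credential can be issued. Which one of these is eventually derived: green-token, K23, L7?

K23

Holding L10 grants T7 (Rule 6).
Holding green-permit and L10 grants L14 (Rule 2).
Holding L10, L14, and T7 grants blue-permit (Rule 10).
Holding blue-permit and L14 grants violet-pass (Rule 9).
Holding violet-pass and L14 grants K32 (Rule 4).
Holding violet-pass, L14, and K32 grants K25 (Rule 11).
Holding blue-permit and K25 grants K23 (Rule 3).
green-token would need L14 and ivory-badge (Rule 12), but ivory-badge is never granted. L7 would need K3 (Rule 5), but K3 is never granted.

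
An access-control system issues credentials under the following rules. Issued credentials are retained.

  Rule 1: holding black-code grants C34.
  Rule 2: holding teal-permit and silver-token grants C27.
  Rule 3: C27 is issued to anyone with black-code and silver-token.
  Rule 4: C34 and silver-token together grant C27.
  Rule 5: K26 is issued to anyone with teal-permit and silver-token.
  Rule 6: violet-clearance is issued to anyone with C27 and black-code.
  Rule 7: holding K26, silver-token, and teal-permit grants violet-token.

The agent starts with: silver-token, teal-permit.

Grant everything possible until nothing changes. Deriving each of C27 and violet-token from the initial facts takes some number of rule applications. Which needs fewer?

C27: Holding teal-permit and silver-token grants C27 (Rule 2). [1 rule application]
violet-token: Holding teal-permit and silver-token grants K26 (Rule 5). Holding K26, silver-token, and teal-permit grants violet-token (Rule 7). [2 rule applications]
C27 needs fewer.

C27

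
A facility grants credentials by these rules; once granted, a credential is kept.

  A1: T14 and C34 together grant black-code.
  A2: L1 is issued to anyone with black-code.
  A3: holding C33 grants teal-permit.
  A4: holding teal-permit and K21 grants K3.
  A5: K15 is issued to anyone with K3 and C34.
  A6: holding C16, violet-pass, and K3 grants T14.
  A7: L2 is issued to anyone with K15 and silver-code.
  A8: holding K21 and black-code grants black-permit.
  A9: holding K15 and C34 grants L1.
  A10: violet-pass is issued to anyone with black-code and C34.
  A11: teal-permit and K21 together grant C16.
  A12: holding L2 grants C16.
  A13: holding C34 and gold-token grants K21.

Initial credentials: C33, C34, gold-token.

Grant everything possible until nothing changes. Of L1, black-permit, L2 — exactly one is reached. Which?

Holding C34 and gold-token grants K21 (A13).
Holding C33 grants teal-permit (A3).
Holding teal-permit and K21 grants K3 (A4).
Holding K3 and C34 grants K15 (A5).
Holding K15 and C34 grants L1 (A9).
black-permit would need K21 and black-code (A8), but black-code is never granted. L2 would need K15 and silver-code (A7), but silver-code is never granted.

L1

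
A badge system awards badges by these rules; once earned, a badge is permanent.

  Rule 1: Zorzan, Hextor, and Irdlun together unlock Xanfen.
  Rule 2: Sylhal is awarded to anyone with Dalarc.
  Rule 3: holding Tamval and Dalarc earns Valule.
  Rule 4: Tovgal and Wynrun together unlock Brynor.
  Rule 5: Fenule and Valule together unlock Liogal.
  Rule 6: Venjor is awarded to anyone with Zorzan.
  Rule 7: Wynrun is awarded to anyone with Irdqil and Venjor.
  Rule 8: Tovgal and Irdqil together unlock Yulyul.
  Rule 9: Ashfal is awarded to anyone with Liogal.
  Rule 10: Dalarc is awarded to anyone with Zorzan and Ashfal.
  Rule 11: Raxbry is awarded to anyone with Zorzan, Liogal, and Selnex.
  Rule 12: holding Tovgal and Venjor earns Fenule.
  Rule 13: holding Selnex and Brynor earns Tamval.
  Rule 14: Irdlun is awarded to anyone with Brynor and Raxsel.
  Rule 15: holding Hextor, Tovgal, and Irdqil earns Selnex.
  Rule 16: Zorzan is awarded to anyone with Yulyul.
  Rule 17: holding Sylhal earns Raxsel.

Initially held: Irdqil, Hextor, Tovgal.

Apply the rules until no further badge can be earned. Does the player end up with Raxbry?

Raxbry would need Zorzan, Liogal, and Selnex (Rule 11), but Liogal is never earned.

No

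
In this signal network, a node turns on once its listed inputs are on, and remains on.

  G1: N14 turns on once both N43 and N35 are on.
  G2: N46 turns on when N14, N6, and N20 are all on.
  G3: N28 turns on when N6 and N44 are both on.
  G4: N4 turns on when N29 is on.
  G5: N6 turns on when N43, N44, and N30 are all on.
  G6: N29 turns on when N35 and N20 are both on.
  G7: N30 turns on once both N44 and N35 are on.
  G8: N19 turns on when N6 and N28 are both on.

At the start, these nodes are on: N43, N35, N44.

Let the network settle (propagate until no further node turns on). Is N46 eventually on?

No

N46 would need N14, N6, and N20 (G2), but N20 never turns on.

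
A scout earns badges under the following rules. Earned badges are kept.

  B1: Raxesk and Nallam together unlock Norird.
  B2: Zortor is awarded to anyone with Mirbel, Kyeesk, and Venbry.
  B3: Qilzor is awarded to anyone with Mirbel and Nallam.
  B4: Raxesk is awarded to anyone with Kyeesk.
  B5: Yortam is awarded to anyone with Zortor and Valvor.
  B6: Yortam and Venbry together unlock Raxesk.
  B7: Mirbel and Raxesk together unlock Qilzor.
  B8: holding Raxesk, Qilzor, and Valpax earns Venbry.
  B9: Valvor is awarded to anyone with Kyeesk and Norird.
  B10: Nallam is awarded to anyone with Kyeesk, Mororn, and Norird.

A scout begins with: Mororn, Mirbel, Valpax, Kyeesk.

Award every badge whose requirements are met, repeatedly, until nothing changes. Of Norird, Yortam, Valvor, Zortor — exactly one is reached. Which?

Zortor

With Kyeesk, Raxesk is earned (B4).
With Mirbel and Raxesk, Qilzor is earned (B7).
With Raxesk, Qilzor, and Valpax, Venbry is earned (B8).
With Mirbel, Kyeesk, and Venbry, Zortor is earned (B2).
Yortam would need Zortor and Valvor (B5), but Valvor is never earned. Norird would need Raxesk and Nallam (B1), but Nallam is never earned. Valvor would need Kyeesk and Norird (B9), but Norird is never earned.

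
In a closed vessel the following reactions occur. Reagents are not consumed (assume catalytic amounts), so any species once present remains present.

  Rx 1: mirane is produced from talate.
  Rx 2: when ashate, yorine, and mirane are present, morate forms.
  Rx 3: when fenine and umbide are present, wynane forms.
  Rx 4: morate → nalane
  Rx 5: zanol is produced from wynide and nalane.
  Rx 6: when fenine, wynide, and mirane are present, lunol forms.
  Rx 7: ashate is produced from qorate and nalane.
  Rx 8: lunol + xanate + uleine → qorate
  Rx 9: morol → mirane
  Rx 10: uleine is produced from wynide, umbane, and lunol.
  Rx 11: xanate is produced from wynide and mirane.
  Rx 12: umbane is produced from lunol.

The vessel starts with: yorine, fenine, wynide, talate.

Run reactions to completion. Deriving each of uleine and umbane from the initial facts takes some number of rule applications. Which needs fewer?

umbane

umbane: talate present → mirane forms (Rx 1). fenine, wynide, and mirane present → lunol forms (Rx 6). lunol present → umbane forms (Rx 12). [3 rule applications]
uleine: talate present → mirane forms (Rx 1). fenine, wynide, and mirane present → lunol forms (Rx 6). lunol present → umbane forms (Rx 12). wynide, umbane, and lunol present → uleine forms (Rx 10). [4 rule applications]
umbane needs fewer.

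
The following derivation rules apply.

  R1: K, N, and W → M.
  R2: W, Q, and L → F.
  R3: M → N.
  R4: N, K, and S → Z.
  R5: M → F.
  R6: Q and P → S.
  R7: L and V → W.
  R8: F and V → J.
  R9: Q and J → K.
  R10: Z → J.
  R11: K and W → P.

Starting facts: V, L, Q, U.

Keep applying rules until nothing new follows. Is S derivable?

From L and V, R7 gives W.
From W, Q, and L, R2 gives F.
From F and V, R8 gives J.
From Q and J, R9 gives K.
From K and W, R11 gives P.
From Q and P, R6 gives S.

Yes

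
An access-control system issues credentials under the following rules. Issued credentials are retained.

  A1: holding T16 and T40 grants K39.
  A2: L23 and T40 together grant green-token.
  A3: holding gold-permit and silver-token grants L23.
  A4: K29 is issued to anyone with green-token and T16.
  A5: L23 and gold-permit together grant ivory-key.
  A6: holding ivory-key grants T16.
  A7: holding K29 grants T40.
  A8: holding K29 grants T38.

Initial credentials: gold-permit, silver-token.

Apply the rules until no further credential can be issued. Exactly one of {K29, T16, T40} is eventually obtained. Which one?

T16

Holding gold-permit and silver-token grants L23 (A3).
Holding L23 and gold-permit grants ivory-key (A5).
Holding ivory-key grants T16 (A6).
T40 would need K29 (A7), but K29 is never granted. K29 would need green-token and T16 (A4), but green-token is never granted.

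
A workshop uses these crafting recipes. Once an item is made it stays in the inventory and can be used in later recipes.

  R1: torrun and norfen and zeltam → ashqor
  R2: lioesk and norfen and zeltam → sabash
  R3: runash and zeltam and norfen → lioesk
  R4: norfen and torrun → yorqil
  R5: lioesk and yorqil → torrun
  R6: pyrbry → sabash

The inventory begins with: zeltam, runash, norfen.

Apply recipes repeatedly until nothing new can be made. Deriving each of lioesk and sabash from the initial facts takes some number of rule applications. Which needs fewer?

lioesk

lioesk: runash and zeltam and norfen → lioesk (R3). [1 rule application]
sabash: Using R3, runash, zeltam, and norfen make lioesk. Using R2, lioesk, norfen, and zeltam make sabash. [2 rule applications]
lioesk needs fewer.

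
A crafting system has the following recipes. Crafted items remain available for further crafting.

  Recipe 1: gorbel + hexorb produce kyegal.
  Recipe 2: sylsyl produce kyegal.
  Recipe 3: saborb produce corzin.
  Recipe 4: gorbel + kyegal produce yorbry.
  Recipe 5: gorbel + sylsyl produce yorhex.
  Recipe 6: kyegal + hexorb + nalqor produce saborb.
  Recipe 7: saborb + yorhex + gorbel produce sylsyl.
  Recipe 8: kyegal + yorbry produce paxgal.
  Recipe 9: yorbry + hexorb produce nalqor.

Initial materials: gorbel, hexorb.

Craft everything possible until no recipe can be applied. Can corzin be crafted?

Using Recipe 1, gorbel and hexorb make kyegal.
Using Recipe 4, gorbel and kyegal make yorbry.
yorbry + hexorb → nalqor (Recipe 9).
kyegal + hexorb + nalqor → saborb (Recipe 6).
saborb → corzin (Recipe 3).

Yes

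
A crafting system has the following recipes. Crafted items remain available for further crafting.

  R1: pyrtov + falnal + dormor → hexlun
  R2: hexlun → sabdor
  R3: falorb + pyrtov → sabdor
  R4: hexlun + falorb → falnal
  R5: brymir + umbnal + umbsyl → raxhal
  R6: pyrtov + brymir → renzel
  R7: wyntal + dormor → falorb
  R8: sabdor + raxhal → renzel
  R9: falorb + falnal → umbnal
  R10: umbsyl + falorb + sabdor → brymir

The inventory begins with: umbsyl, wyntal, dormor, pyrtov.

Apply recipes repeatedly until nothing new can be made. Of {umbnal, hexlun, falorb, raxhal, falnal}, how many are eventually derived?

Using R7, wyntal and dormor make falorb.
umbnal would need falorb and falnal (R9), but falnal is never obtained.
hexlun would need pyrtov, falnal, and dormor (R1), but falnal is never obtained.
falorb: reached.
raxhal would need brymir, umbnal, and umbsyl (R5), but umbnal is never obtained.
falnal would need hexlun and falorb (R4), but hexlun is never obtained.
Reached: falorb — 1 of the 5.

1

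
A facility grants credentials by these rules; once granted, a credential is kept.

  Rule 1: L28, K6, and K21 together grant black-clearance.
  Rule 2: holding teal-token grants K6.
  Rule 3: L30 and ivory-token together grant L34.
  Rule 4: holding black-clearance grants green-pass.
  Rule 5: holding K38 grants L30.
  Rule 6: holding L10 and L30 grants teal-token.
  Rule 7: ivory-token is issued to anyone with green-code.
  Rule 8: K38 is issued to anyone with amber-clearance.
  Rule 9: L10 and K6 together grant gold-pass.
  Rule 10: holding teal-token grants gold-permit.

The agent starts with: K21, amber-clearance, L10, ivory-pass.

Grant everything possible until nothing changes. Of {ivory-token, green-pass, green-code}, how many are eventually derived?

ivory-token would need green-code (Rule 7), but green-code is never granted.
green-pass would need black-clearance (Rule 4), but black-clearance is never granted.
No rule produces green-code, and it is not given.
None of the 3 are reached.

0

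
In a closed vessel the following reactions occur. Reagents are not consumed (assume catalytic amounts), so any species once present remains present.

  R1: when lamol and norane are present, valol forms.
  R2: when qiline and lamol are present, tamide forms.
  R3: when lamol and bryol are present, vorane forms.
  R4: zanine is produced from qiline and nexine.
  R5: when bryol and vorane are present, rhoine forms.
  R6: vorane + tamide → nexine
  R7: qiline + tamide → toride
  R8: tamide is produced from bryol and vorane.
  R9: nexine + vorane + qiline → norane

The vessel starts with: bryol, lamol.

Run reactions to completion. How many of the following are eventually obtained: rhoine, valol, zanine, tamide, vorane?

3

lamol and bryol present → vorane forms (R3).
bryol and vorane present → rhoine forms (R5).
bryol and vorane present → tamide forms (R8).
rhoine: reached.
valol would need lamol and norane (R1), but norane never forms.
zanine would need qiline and nexine (R4), but qiline never forms.
tamide: reached.
vorane: reached.
Reached: rhoine, tamide, and vorane — 3 of the 5.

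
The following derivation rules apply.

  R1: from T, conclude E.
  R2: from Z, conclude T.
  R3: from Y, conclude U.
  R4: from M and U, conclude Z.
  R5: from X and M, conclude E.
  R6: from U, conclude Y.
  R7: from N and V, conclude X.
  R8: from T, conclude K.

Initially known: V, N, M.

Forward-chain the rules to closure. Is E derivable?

N and V hold, so X follows (R7).
From X and M, R5 gives E.

Yes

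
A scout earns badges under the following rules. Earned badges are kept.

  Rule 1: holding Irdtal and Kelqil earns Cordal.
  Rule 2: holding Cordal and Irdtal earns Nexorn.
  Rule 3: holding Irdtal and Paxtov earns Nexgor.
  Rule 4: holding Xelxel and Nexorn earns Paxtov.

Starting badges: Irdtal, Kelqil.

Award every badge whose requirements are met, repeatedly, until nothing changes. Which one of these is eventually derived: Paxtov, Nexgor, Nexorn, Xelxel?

Nexorn

With Irdtal and Kelqil, Cordal is earned (Rule 1).
With Cordal and Irdtal, Nexorn is earned (Rule 2).
No rule produces Xelxel, and it is not given. Nexgor would need Irdtal and Paxtov (Rule 3), but Paxtov is never earned. Paxtov would need Xelxel and Nexorn (Rule 4), but Xelxel is never earned.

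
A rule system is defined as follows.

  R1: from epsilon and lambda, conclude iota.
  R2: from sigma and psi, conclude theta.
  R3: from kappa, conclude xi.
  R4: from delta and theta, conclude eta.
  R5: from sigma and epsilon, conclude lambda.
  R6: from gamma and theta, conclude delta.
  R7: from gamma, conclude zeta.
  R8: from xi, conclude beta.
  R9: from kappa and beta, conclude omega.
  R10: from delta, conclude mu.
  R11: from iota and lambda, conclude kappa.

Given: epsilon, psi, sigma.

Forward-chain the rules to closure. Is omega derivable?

sigma and epsilon hold, so lambda follows (R5).
epsilon and lambda hold, so iota follows (R1).
From iota and lambda, R11 gives kappa.
kappa holds, so xi follows (R3).
xi holds, so beta follows (R8).
kappa and beta hold, so omega follows (R9).

Yes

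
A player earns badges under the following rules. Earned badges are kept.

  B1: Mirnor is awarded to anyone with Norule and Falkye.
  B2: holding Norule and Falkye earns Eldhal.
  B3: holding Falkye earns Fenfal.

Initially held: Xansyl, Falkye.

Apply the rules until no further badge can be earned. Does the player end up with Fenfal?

Yes

With Falkye, Fenfal is earned (B3).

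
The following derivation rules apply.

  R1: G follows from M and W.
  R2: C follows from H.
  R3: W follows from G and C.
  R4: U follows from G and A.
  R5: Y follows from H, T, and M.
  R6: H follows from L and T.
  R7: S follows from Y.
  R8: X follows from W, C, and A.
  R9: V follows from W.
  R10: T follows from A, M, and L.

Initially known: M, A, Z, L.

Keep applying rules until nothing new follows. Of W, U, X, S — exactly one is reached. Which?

S

A, M, and L hold, so T follows (R10).
L and T hold, so H follows (R6).
H, T, and M hold, so Y follows (R5).
From Y, R7 gives S.
U would need G and A (R4), but G is never established. W would need G and C (R3), but G is never established. X would need W, C, and A (R8), but W is never established.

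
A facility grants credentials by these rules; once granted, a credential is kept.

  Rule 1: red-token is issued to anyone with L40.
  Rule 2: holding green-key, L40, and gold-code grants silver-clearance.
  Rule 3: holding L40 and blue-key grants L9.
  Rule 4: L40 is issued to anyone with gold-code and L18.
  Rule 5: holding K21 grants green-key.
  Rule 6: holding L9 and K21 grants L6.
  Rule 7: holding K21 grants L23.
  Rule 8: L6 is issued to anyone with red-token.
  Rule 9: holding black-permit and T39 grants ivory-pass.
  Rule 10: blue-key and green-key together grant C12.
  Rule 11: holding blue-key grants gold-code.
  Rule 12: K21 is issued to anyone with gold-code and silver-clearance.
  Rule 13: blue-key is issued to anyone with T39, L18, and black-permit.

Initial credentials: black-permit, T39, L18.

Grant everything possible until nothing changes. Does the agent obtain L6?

Holding T39, L18, and black-permit grants blue-key (Rule 13).
Holding blue-key grants gold-code (Rule 11).
Holding gold-code and L18 grants L40 (Rule 4).
Holding L40 grants red-token (Rule 1).
Holding red-token grants L6 (Rule 8).

Yes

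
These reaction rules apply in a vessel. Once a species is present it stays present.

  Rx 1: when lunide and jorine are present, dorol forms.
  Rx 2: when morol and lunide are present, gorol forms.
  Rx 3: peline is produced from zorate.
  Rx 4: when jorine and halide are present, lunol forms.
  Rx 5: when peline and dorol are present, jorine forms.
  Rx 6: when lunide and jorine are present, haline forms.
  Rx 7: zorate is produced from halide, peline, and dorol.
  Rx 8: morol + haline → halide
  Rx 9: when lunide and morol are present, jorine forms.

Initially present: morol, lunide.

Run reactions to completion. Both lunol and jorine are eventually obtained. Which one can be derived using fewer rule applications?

jorine: lunide and morol present → jorine forms (Rx 9). [1 rule application]
lunol: lunide and morol present → jorine forms (Rx 9). lunide and jorine present → haline forms (Rx 6). morol and haline present → halide forms (Rx 8). jorine and halide present → lunol forms (Rx 4). [4 rule applications]
jorine needs fewer.

jorine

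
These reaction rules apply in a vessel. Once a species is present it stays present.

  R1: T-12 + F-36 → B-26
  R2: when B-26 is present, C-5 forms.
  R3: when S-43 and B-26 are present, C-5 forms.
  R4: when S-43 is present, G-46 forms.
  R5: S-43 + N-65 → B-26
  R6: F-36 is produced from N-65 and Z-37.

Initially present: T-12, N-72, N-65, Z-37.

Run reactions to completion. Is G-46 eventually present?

No

G-46 would need S-43 (R4), but S-43 never forms.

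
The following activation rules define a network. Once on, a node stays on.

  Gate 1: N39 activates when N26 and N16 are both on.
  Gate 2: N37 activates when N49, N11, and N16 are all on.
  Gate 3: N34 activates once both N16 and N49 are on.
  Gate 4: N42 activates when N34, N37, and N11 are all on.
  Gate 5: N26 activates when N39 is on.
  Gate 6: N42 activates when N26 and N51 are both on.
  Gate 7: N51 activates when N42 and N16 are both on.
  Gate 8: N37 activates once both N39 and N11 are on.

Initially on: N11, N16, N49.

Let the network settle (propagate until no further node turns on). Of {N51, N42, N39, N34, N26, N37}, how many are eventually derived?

4

Gate 2: N49, N11, and N16 on → N37 on.
N16 and N49 are on, so N34 activates (Gate 3).
N34, N37, and N11 are on, so N42 activates (Gate 4).
Gate 7: N42 and N16 on → N51 on.
N51: reached.
N42: reached.
N39 would need N26 and N16 (Gate 1), but N26 never turns on.
N34: reached.
N26 would need N39 (Gate 5), but N39 never turns on.
N37: reached.
Reached: N51, N42, N34, and N37 — 4 of the 6.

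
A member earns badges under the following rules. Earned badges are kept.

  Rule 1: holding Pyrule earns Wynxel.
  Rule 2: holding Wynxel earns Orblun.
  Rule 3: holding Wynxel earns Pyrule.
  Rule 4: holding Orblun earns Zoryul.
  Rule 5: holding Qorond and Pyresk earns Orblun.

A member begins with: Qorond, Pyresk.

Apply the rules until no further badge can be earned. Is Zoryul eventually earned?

Yes

With Qorond and Pyresk, Orblun is earned (Rule 5).
With Orblun, Zoryul is earned (Rule 4).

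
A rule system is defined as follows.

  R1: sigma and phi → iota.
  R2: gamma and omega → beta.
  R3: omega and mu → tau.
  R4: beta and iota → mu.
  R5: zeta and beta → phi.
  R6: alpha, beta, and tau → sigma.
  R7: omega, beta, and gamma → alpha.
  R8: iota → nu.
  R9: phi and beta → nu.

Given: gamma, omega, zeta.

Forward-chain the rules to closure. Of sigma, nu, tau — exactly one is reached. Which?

gamma and omega hold, so beta follows (R2).
zeta and beta hold, so phi follows (R5).
phi and beta hold, so nu follows (R9).
sigma would need alpha, beta, and tau (R6), but tau is never established. tau would need omega and mu (R3), but mu is never established.

nu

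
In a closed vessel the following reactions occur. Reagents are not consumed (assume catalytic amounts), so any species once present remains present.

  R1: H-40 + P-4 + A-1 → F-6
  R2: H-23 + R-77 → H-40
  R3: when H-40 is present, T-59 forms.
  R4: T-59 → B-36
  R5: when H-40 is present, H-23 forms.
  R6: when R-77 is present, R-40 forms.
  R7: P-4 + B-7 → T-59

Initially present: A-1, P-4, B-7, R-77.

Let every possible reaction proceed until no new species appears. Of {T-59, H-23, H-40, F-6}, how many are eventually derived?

P-4 and B-7 present → T-59 forms (R7).
T-59: reached.
H-23 would need H-40 (R5), but H-40 never forms.
H-40 would need H-23 and R-77 (R2), but H-23 never forms.
F-6 would need H-40, P-4, and A-1 (R1), but H-40 never forms.
Reached: T-59 — 1 of the 4.

1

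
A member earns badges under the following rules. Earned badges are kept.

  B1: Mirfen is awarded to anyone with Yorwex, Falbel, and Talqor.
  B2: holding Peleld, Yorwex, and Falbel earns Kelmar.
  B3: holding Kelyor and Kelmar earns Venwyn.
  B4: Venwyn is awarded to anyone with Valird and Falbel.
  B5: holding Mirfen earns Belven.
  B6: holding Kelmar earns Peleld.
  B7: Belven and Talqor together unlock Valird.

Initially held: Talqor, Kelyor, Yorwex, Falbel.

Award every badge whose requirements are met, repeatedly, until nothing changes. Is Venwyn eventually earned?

Yes

With Yorwex, Falbel, and Talqor, Mirfen is earned (B1).
With Mirfen, Belven is earned (B5).
With Belven and Talqor, Valird is earned (B7).
With Valird and Falbel, Venwyn is earned (B4).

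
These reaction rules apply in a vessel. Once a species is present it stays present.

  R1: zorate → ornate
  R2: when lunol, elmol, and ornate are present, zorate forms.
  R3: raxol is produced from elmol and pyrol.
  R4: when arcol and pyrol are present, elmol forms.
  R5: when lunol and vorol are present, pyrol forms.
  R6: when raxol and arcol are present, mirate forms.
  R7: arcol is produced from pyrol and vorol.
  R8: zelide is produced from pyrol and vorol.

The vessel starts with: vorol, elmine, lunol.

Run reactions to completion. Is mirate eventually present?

Yes

lunol and vorol present → pyrol forms (R5).
pyrol and vorol present → arcol forms (R7).
arcol and pyrol present → elmol forms (R4).
elmol and pyrol present → raxol forms (R3).
raxol and arcol present → mirate forms (R6).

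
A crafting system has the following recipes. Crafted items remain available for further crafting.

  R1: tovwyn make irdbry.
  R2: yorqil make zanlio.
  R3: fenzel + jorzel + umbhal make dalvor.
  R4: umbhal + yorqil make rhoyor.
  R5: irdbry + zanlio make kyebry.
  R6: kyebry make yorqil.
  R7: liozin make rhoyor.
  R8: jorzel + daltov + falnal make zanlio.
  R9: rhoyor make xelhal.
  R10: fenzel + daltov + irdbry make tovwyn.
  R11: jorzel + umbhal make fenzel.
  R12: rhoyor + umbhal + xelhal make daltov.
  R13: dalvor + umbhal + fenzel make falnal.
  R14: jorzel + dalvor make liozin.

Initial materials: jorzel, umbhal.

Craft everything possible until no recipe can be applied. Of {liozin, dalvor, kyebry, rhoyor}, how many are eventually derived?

3

Using R11, jorzel and umbhal make fenzel.
Using R3, fenzel, jorzel, and umbhal make dalvor.
Using R14, jorzel and dalvor make liozin.
Using R7, liozin makes rhoyor.
liozin: reached.
dalvor: reached.
kyebry would need irdbry and zanlio (R5), but irdbry is never obtained.
rhoyor: reached.
Reached: liozin, dalvor, and rhoyor — 3 of the 4.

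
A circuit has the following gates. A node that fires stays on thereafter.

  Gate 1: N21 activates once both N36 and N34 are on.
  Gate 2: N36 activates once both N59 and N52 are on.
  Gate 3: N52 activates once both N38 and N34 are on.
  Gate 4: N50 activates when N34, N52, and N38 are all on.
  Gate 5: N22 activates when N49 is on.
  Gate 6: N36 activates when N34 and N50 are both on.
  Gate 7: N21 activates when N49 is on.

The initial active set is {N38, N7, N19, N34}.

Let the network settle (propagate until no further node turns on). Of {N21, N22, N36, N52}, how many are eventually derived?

N38 and N34 are on, so N52 activates (Gate 3).
Gate 4: N34, N52, and N38 on → N50 on.
Gate 6: N34 and N50 on → N36 on.
Gate 1: N36 and N34 on → N21 on.
N21: reached.
N22 would need N49 (Gate 5), but N49 never turns on.
N36: reached.
N52: reached.
Reached: N21, N36, and N52 — 3 of the 4.

3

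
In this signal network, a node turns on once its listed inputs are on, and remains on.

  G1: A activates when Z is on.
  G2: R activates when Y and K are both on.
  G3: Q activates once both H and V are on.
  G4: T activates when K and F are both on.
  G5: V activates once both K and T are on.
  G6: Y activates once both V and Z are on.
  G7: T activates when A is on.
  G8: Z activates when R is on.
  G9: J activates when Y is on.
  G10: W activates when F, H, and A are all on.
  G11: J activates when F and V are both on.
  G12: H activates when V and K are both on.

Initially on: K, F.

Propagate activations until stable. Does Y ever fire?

Y would need V and Z (G6), but Z never turns on.

No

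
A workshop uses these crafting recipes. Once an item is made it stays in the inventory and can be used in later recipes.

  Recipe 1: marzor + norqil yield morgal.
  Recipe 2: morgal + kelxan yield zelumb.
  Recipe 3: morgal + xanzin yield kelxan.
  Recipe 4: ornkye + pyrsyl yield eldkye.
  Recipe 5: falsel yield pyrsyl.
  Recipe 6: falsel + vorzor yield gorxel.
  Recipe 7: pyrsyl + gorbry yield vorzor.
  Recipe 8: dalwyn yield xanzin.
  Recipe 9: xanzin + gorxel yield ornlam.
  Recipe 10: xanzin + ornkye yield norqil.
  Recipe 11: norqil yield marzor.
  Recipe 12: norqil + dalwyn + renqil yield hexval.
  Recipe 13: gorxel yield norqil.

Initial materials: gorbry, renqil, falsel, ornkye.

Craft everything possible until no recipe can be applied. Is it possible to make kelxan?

No

kelxan would need morgal and xanzin (Recipe 3), but xanzin is never obtained.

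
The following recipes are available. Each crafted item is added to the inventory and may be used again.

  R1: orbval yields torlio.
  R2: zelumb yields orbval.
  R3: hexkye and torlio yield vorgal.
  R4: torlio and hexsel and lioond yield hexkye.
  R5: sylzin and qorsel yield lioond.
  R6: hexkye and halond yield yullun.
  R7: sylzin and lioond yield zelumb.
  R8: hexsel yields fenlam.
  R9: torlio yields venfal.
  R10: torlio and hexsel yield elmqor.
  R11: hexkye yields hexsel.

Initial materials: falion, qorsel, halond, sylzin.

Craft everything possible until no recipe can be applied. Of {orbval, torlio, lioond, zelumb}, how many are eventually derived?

sylzin and qorsel → lioond (R5).
Using R7, sylzin and lioond make zelumb.
Using R2, zelumb makes orbval.
Using R1, orbval makes torlio.
orbval: reached.
torlio: reached.
lioond: reached.
zelumb: reached.
All 4 are reached.

4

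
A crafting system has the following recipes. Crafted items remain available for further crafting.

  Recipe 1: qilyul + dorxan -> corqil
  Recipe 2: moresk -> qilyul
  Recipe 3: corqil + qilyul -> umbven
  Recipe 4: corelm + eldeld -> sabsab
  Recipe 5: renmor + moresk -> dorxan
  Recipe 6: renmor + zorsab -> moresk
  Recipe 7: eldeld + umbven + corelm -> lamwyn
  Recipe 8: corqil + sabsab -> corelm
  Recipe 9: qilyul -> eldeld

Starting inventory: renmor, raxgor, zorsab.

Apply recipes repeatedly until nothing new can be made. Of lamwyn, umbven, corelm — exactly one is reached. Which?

umbven

Using Recipe 6, renmor and zorsab make moresk.
moresk -> qilyul (Recipe 2).
Using Recipe 5, renmor and moresk make dorxan.
Using Recipe 1, qilyul and dorxan make corqil.
corqil + qilyul -> umbven (Recipe 3).
lamwyn would need eldeld, umbven, and corelm (Recipe 7), but corelm is never obtained. corelm would need corqil and sabsab (Recipe 8), but sabsab is never obtained.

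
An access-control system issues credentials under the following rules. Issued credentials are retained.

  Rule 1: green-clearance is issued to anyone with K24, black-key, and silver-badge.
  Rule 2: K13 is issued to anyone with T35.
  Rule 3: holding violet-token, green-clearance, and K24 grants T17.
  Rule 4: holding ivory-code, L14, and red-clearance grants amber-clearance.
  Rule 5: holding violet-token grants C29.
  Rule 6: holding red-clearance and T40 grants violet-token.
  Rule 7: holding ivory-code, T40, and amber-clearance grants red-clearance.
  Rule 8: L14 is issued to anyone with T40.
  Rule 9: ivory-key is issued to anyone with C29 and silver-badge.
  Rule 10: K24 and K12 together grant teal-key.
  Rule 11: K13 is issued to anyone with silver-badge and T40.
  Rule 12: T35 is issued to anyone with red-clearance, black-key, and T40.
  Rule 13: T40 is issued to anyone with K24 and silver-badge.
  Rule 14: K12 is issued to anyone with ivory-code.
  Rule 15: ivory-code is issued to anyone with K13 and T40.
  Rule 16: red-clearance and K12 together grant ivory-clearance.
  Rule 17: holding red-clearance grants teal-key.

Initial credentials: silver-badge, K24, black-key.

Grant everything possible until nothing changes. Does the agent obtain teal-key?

Holding K24 and silver-badge grants T40 (Rule 13).
Holding silver-badge and T40 grants K13 (Rule 11).
Holding K13 and T40 grants ivory-code (Rule 15).
Holding ivory-code grants K12 (Rule 14).
Holding K24 and K12 grants teal-key (Rule 10).

Yes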